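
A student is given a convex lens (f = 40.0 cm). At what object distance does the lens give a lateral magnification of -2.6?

55.4 cm

m = −d_i/d_o ⇒ d_i = −m·d_o.
1/f = 1/d_o + 1/d_i = 1/d_o − 1/(m·d_o) = (1 − 1/m)/d_o, so d_o = f(1 − 1/m) = (40.00)(1 − 1/(-2.6)) = 55.4 cm.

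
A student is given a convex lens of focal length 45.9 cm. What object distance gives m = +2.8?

m = −d_i/d_o ⇒ d_i = −m·d_o.
1/f = 1/d_o + 1/d_i = 1/d_o − 1/(m·d_o) = (1 − 1/m)/d_o, so d_o = f(1 − 1/m) = (45.90)(1 − 1/(+2.8)) = 29.5 cm.

29.5 cm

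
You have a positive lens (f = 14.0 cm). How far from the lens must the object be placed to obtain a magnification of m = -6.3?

16.2 cm

m = −d_i/d_o ⇒ d_i = −m·d_o.
1/f = 1/d_o + 1/d_i = 1/d_o − 1/(m·d_o) = (1 − 1/m)/d_o, so d_o = f(1 − 1/m) = (14.00)(1 − 1/(-6.3)) = 16.2 cm.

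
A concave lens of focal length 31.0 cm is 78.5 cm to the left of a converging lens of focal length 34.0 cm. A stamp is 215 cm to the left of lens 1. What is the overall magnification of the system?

m = -0.0598

f₁ = −31.0 cm (diverging).
Lens 1: 1/d_i1 = 1/(-31.0) − 1/(215) = -0.03691, so d_i1 = -27.09 cm; m₁ = −d_i1/d_o1 = +0.1260.
d_o2 = 78.5 − (-27.09) = 105.6 cm.
Lens 2: 1/d_i2 = 1/(34.0) − 1/(105.6) = 0.01994, so d_i2 = 50.15 cm; m₂ = −d_i2/d_o2 = -0.4749.
m = m₁·m₂ = (+0.1260)(-0.4749) = -0.0598.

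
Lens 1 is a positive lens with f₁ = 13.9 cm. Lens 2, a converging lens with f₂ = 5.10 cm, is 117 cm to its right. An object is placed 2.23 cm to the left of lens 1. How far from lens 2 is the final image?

5.33 cm

Lens 1: 1/d_i1 = 1/f₁ − 1/d_o1 = 1/(13.9) − 1/(2.23) = -0.3765, so d_i1 = -2.656 cm.
The intermediate image is 2.656 cm to the left of lens 1 (virtual), which is 117 − (-2.656) = 119.7 cm to the left of lens 2, so d_o2 = +119.7 cm.
Lens 2: 1/d_i2 = 1/f₂ − 1/d_o2 = 1/(5.10) − 1/(119.7) = 0.1877, so d_i2 = 5.33 cm.
The final image is real, 5.33 cm to the right of lens 2 (overall magnification ≈ -0.053).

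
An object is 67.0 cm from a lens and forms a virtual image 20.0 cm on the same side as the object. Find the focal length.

f = -28.5 cm (diverging)

Virtual image ⇒ d_i = −20.0 cm.
1/f = 1/d_o + 1/d_i = 1/(67.0) + 1/(-20.0) = -0.03507, so f = -28.5 cm.
Since f is negative, the lens is diverging.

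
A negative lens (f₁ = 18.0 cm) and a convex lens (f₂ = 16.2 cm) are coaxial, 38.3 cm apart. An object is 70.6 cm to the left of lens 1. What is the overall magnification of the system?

m = -0.0903

f₁ = −18.0 cm (diverging).
Lens 1: 1/d_i1 = 1/(-18.0) − 1/(70.6) = -0.06972, so d_i1 = -14.34 cm; m₁ = −d_i1/d_o1 = +0.2031.
d_o2 = 38.3 − (-14.34) = 52.64 cm.
Lens 2: 1/d_i2 = 1/(16.2) − 1/(52.64) = 0.04273, so d_i2 = 23.40 cm; m₂ = −d_i2/d_o2 = -0.4446.
m = m₁·m₂ = (+0.2031)(-0.4446) = -0.0903.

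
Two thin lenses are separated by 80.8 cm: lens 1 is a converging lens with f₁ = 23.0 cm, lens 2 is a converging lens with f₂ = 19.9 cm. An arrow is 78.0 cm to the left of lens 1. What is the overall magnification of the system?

m = +0.294

Lens 1: 1/d_i1 = 1/(23.0) − 1/(78.0) = 0.03066, so d_i1 = 32.62 cm; m₁ = −d_i1/d_o1 = -0.4182.
d_o2 = 80.8 − (32.62) = 48.18 cm.
Lens 2: 1/d_i2 = 1/(19.9) − 1/(48.18) = 0.02950, so d_i2 = 33.90 cm; m₂ = −d_i2/d_o2 = -0.7037.
m = m₁·m₂ = (-0.4182)(-0.7037) = +0.294.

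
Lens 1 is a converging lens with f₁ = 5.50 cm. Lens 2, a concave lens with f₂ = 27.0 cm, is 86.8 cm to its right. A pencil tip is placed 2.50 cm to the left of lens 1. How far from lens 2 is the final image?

20.8 cm

Lens 1: 1/d_i1 = 1/f₁ − 1/d_o1 = 1/(5.50) − 1/(2.50) = -0.2182, so d_i1 = -4.583 cm.
The intermediate image is 4.583 cm to the left of lens 1 (virtual), which is 86.8 − (-4.583) = 91.38 cm to the left of lens 2, so d_o2 = +91.38 cm.
Lens 2 is diverging, so f₂ = −27.0 cm.
Lens 2: 1/d_i2 = 1/f₂ − 1/d_o2 = 1/(-27.0) − 1/(91.38) = -0.04798, so d_i2 = -20.8 cm.
The final image is virtual, 20.8 cm to the left of lens 2 (overall magnification ≈ 0.42).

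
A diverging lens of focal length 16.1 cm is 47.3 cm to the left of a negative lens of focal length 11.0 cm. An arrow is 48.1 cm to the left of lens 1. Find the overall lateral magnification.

m = +0.0392

f₁ = −16.1 cm (diverging).
Lens 1: 1/d_i1 = 1/(-16.1) − 1/(48.1) = -0.08290, so d_i1 = -12.06 cm; m₁ = −d_i1/d_o1 = +0.2507.
d_o2 = 47.3 − (-12.06) = 59.36 cm.
f₂ = −11.0 cm (diverging).
Lens 2: 1/d_i2 = 1/(-11.0) − 1/(59.36) = -0.1078, so d_i2 = -9.280 cm; m₂ = −d_i2/d_o2 = +0.1563.
m = m₁·m₂ = (+0.2507)(+0.1563) = +0.0392.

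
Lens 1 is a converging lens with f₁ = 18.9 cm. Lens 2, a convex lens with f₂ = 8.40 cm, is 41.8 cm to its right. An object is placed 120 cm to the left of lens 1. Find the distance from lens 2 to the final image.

14.8 cm

Lens 1: 1/d_i1 = 1/f₁ − 1/d_o1 = 1/(18.9) − 1/(120) = 0.04458, so d_i1 = 22.43 cm.
The intermediate image is 22.43 cm to the right of lens 1, which is 41.8 − (22.43) = 19.37 cm to the left of lens 2, so d_o2 = +19.37 cm.
Lens 2: 1/d_i2 = 1/f₂ − 1/d_o2 = 1/(8.40) − 1/(19.37) = 0.06742, so d_i2 = 14.8 cm.
The final image is real, 14.8 cm to the right of lens 2 (overall magnification ≈ 0.14).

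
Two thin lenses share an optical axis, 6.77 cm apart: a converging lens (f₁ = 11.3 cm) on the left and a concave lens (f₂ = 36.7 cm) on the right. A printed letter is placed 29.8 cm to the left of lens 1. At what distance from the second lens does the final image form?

16.6 cm

Lens 1: 1/d_i1 = 1/f₁ − 1/d_o1 = 1/(11.3) − 1/(29.8) = 0.05494, so d_i1 = 18.20 cm.
The intermediate image is 18.20 cm to the right of lens 1, which lies 11.43 cm to the right of lens 2 — a virtual object — so d_o2 = −11.43 cm.
Lens 2 is diverging, so f₂ = −36.7 cm.
Lens 2: 1/d_i2 = 1/f₂ − 1/d_o2 = 1/(-36.7) − 1/(-11.43) = 0.06024, so d_i2 = 16.6 cm.
The final image is real, 16.6 cm to the right of lens 2 (overall magnification ≈ -0.89).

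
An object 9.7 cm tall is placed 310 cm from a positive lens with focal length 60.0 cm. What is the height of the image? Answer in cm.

2.33 cm

1/d_i = 1/f − 1/d_o = 1/(60.00) − 1/(310) = 0.01344, so d_i = 74.40 cm.
m = −d_i/d_o = -0.2400.
|h_i| = |m|·h_o = 0.2400 × 9.7 = 2.33 cm. The image is real, inverted and reduced, on the far side of the lens.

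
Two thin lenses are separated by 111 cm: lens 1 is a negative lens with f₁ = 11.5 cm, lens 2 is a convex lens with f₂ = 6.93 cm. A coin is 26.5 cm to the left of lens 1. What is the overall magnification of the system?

m = -0.0187

f₁ = −11.5 cm (diverging).
Lens 1: 1/d_i1 = 1/(-11.5) − 1/(26.5) = -0.1247, so d_i1 = -8.020 cm; m₁ = −d_i1/d_o1 = +0.3026.
d_o2 = 111 − (-8.020) = 119.0 cm.
Lens 2: 1/d_i2 = 1/(6.93) − 1/(119.0) = 0.1359, so d_i2 = 7.359 cm; m₂ = −d_i2/d_o2 = -0.06184.
m = m₁·m₂ = (+0.3026)(-0.06184) = -0.0187.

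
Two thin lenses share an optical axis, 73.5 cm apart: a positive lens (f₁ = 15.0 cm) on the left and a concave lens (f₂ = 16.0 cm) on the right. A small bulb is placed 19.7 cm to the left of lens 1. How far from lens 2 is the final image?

6.39 cm

Lens 1: 1/d_i1 = 1/f₁ − 1/d_o1 = 1/(15.0) − 1/(19.7) = 0.01591, so d_i1 = 62.87 cm.
The intermediate image is 62.87 cm to the right of lens 1, which is 73.5 − (62.87) = 10.63 cm to the left of lens 2, so d_o2 = +10.63 cm.
Lens 2 is diverging, so f₂ = −16.0 cm.
Lens 2: 1/d_i2 = 1/f₂ − 1/d_o2 = 1/(-16.0) − 1/(10.63) = -0.1566, so d_i2 = -6.39 cm.
The final image is virtual, 6.39 cm to the left of lens 2 (overall magnification ≈ -1.9).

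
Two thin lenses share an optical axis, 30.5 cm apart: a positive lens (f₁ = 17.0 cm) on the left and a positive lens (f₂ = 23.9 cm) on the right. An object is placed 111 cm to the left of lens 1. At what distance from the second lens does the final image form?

Lens 1: 1/d_i1 = 1/f₁ − 1/d_o1 = 1/(17.0) − 1/(111) = 0.04981, so d_i1 = 20.07 cm.
The intermediate image is 20.07 cm to the right of lens 1, which is 30.5 − (20.07) = 10.43 cm to the left of lens 2, so d_o2 = +10.43 cm.
Lens 2: 1/d_i2 = 1/f₂ − 1/d_o2 = 1/(23.9) − 1/(10.43) = -0.05404, so d_i2 = -18.5 cm.
The final image is virtual, 18.5 cm to the left of lens 2 (overall magnification ≈ -0.32).

18.5 cm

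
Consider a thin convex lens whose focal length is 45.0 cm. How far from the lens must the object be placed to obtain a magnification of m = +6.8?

m = −d_i/d_o ⇒ d_i = −m·d_o.
1/f = 1/d_o + 1/d_i = 1/d_o − 1/(m·d_o) = (1 − 1/m)/d_o, so d_o = f(1 − 1/m) = (45.00)(1 − 1/(+6.8)) = 38.4 cm.

38.4 cm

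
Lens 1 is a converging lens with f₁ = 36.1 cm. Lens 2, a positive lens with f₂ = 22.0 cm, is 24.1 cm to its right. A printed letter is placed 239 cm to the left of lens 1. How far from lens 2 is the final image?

Lens 1: 1/d_i1 = 1/f₁ − 1/d_o1 = 1/(36.1) − 1/(239) = 0.02352, so d_i1 = 42.52 cm.
The intermediate image is 42.52 cm to the right of lens 1, which lies 18.42 cm to the right of lens 2 — a virtual object — so d_o2 = −18.42 cm.
Lens 2: 1/d_i2 = 1/f₂ − 1/d_o2 = 1/(22.0) − 1/(-18.42) = 0.09974, so d_i2 = 10.0 cm.
The final image is real, 10.0 cm to the right of lens 2 (overall magnification ≈ -0.097).

10.0 cm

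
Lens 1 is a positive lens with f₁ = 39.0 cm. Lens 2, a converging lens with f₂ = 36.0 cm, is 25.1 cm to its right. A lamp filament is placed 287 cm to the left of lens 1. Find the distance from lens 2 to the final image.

Lens 1: 1/d_i1 = 1/f₁ − 1/d_o1 = 1/(39.0) − 1/(287) = 0.02216, so d_i1 = 45.13 cm.
The intermediate image is 45.13 cm to the right of lens 1, which lies 20.03 cm to the right of lens 2 — a virtual object — so d_o2 = −20.03 cm.
Lens 2: 1/d_i2 = 1/f₂ − 1/d_o2 = 1/(36.0) − 1/(-20.03) = 0.07770, so d_i2 = 12.9 cm.
The final image is real, 12.9 cm to the right of lens 2 (overall magnification ≈ -0.10).

12.9 cm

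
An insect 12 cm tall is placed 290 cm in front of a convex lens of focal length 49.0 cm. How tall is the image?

2.44 cm

1/d_i = 1/f − 1/d_o = 1/(49.00) − 1/(290) = 0.01696, so d_i = 58.96 cm.
m = −d_i/d_o = -0.2033.
|h_i| = |m|·h_o = 0.2033 × 12 = 2.44 cm. The image is real, inverted and reduced, on the far side of the lens.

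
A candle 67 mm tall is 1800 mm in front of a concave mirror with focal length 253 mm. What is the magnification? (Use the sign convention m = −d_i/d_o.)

1/d_i = 1/f − 1/d_o = 1/(253.0) − 1/(1800) = 0.003397, so d_i = 294.4 mm.
m = −d_i/d_o = −(294.4)/(1800) = -0.164.
The image is real, inverted and reduced, in front of the mirror.

m = -0.164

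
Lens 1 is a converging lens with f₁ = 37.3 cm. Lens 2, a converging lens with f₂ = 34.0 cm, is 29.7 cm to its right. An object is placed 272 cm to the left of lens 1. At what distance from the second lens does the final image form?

9.68 cm

Lens 1: 1/d_i1 = 1/f₁ − 1/d_o1 = 1/(37.3) − 1/(272) = 0.02313, so d_i1 = 43.23 cm.
The intermediate image is 43.23 cm to the right of lens 1, which lies 13.53 cm to the right of lens 2 — a virtual object — so d_o2 = −13.53 cm.
Lens 2: 1/d_i2 = 1/f₂ − 1/d_o2 = 1/(34.0) − 1/(-13.53) = 0.1033, so d_i2 = 9.68 cm.
The final image is real, 9.68 cm to the right of lens 2 (overall magnification ≈ -0.11).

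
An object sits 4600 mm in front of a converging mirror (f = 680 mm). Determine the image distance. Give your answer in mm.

798 mm

Mirror equation: 1/s_i = 1/f − 1/s_o = 1/(680.0) − 1/(4600) = 0.001471 − 0.0002174 = 0.001253, so s_i = 798 mm.
The image is real, inverted and reduced, in front of the mirror.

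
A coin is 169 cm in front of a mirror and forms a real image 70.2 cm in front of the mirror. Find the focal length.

f = 49.6 cm (concave)

Real image ⇒ d_i = +70.2 cm.
1/f = 1/d_o + 1/d_i = 1/(169) + 1/(70.2) = 0.02016, so f = 49.6 cm.
Since f is positive, the mirror is concave.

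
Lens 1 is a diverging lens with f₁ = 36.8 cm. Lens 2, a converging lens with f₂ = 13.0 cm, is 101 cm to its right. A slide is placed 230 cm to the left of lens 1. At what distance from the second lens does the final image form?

Lens 1 is diverging, so f₁ = −36.8 cm.
Lens 1: 1/d_i1 = 1/f₁ − 1/d_o1 = 1/(-36.8) − 1/(230) = -0.03152, so d_i1 = -31.72 cm.
The intermediate image is 31.72 cm to the left of lens 1 (virtual), which is 101 − (-31.72) = 132.7 cm to the left of lens 2, so d_o2 = +132.7 cm.
Lens 2: 1/d_i2 = 1/f₂ − 1/d_o2 = 1/(13.0) − 1/(132.7) = 0.06939, so d_i2 = 14.4 cm.
The final image is real, 14.4 cm to the right of lens 2 (overall magnification ≈ -0.015).

14.4 cm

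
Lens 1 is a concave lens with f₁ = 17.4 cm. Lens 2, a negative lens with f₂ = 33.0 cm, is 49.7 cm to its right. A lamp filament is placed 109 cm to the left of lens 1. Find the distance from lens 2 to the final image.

21.9 cm

Lens 1 is diverging, so f₁ = −17.4 cm.
Lens 1: 1/d_i1 = 1/f₁ − 1/d_o1 = 1/(-17.4) − 1/(109) = -0.06665, so d_i1 = -15.00 cm.
The intermediate image is 15.00 cm to the left of lens 1 (virtual), which is 49.7 − (-15.00) = 64.70 cm to the left of lens 2, so d_o2 = +64.70 cm.
Lens 2 is diverging, so f₂ = −33.0 cm.
Lens 2: 1/d_i2 = 1/f₂ − 1/d_o2 = 1/(-33.0) − 1/(64.70) = -0.04576, so d_i2 = -21.9 cm.
The final image is virtual, 21.9 cm to the left of lens 2 (overall magnification ≈ 0.046).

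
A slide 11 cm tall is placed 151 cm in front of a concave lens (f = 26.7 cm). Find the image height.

1.65 cm

For a concave lens, f = -26.7 cm.
1/d_i = 1/f − 1/d_o = 1/(-26.70) − 1/(151) = -0.04408, so d_i = -22.69 cm.
m = −d_i/d_o = +0.1503.
|h_i| = |m|·h_o = 0.1503 × 11 = 1.65 cm. The image is virtual, upright and reduced, on the same side as the object.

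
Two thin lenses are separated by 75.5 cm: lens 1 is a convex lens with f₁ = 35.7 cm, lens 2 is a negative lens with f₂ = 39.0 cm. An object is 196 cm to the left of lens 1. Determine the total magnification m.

Lens 1: 1/d_i1 = 1/(35.7) − 1/(196) = 0.02291, so d_i1 = 43.65 cm; m₁ = −d_i1/d_o1 = -0.2227.
d_o2 = 75.5 − (43.65) = 31.85 cm.
f₂ = −39.0 cm (diverging).
Lens 2: 1/d_i2 = 1/(-39.0) − 1/(31.85) = -0.05704, so d_i2 = -17.53 cm; m₂ = −d_i2/d_o2 = +0.5505.
m = m₁·m₂ = (-0.2227)(+0.5505) = -0.123.

m = -0.123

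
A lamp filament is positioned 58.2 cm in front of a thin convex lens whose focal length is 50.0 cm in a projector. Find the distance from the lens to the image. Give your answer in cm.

Lens equation: 1/d_i = 1/f − 1/d_o = 1/(50.00) − 1/(58.2) = 0.02000 − 0.01718 = 0.002818, so d_i = 355 cm.
The image is real, inverted and enlarged, on the far side of the lens.

355 cm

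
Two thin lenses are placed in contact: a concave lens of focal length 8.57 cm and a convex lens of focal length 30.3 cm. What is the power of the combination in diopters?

P₁ = 1/f₁ = 1/(-0.0857 m) = -11.67 D; P₂ = 1/f₂ = 1/(0.303 m) = +3.300 D.
For thin lenses in contact, P = P₁ + P₂ = (-11.67) + (+3.300) = -8.37 D.

P = -8.37 D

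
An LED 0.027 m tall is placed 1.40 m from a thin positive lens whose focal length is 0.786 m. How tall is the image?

1/d_i = 1/f − 1/d_o = 1/(0.7860) − 1/(1.40) = 0.5580, so d_i = 1.792 m.
m = −d_i/d_o = -1.280.
|h_i| = |m|·h_o = 1.280 × 0.027 = 0.0346 m. The image is real, inverted and enlarged, on the far side of the lens.

0.0346 m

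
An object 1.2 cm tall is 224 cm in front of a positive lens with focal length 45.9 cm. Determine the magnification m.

m = -0.258

1/d_i = 1/f − 1/d_o = 1/(45.90) − 1/(224) = 0.01732, so d_i = 57.73 cm.
m = −d_i/d_o = −(57.73)/(224) = -0.258.
The image is real, inverted and reduced, on the far side of the lens.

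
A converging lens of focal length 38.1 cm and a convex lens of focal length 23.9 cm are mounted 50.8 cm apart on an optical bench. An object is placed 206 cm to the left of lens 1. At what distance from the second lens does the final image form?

4.88 cm

Lens 1: 1/d_i1 = 1/f₁ − 1/d_o1 = 1/(38.1) − 1/(206) = 0.02139, so d_i1 = 46.75 cm.
The intermediate image is 46.75 cm to the right of lens 1, which is 50.8 − (46.75) = 4.050 cm to the left of lens 2, so d_o2 = +4.050 cm.
Lens 2: 1/d_i2 = 1/f₂ − 1/d_o2 = 1/(23.9) − 1/(4.050) = -0.2051, so d_i2 = -4.88 cm.
The final image is virtual, 4.88 cm to the left of lens 2 (overall magnification ≈ -0.27).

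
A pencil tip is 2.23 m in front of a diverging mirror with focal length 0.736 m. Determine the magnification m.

For a diverging mirror, f = -0.736 m.
1/d_i = 1/f − 1/d_o = 1/(-0.7360) − 1/(2.23) = -1.807, so d_i = -0.5534 m.
m = −d_i/d_o = −(-0.5534)/(2.23) = +0.248.
The image is virtual, upright and reduced, behind the mirror.

m = +0.248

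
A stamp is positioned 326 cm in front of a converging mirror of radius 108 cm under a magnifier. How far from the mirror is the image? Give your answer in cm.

f = R/2 = 108/2 = 54.00 cm.
Mirror equation: 1/v = 1/f − 1/u = 1/(54.00) − 1/(326) = 0.01852 − 0.003067 = 0.01545, so v = 64.7 cm.
The image is real, inverted and reduced, in front of the mirror.

64.7 cm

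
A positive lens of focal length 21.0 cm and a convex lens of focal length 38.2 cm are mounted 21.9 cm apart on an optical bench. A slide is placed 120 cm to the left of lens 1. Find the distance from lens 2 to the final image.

3.25 cm

Lens 1: 1/d_i1 = 1/f₁ − 1/d_o1 = 1/(21.0) − 1/(120) = 0.03929, so d_i1 = 25.45 cm.
The intermediate image is 25.45 cm to the right of lens 1, which lies 3.550 cm to the right of lens 2 — a virtual object — so d_o2 = −3.550 cm.
Lens 2: 1/d_i2 = 1/f₂ − 1/d_o2 = 1/(38.2) − 1/(-3.550) = 0.3079, so d_i2 = 3.25 cm.
The final image is real, 3.25 cm to the right of lens 2 (overall magnification ≈ -0.19).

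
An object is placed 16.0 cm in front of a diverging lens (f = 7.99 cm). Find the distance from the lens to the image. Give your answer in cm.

For a diverging lens, f = -7.99 cm.
Lens equation: 1/d_i = 1/f − 1/d_o = 1/(-7.990) − 1/(16.0) = -0.1252 − 0.06250 = -0.1877, so d_i = -5.33 cm.
The image is virtual, upright and reduced, on the same side as the object.

5.33 cm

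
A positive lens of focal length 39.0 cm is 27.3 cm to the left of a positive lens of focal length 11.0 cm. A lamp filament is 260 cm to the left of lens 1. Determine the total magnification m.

m = -0.0656

Lens 1: 1/d_i1 = 1/(39.0) − 1/(260) = 0.02179, so d_i1 = 45.88 cm; m₁ = −d_i1/d_o1 = -0.1765.
d_o2 = 27.3 − (45.88) = -18.58 cm (virtual object).
Lens 2: 1/d_i2 = 1/(11.0) − 1/(-18.58) = 0.1447, so d_i2 = 6.909 cm; m₂ = −d_i2/d_o2 = +0.3719.
m = m₁·m₂ = (-0.1765)(+0.3719) = -0.0656.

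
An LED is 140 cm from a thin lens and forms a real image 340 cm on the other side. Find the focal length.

f = 99.2 cm (converging)

Real image ⇒ d_i = +340 cm.
1/f = 1/d_o + 1/d_i = 1/(140) + 1/(340) = 0.01008, so f = 99.2 cm.
Since f is positive, the thin lens is converging.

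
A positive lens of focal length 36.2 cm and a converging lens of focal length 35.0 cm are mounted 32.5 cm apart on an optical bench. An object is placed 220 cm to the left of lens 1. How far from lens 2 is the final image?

8.27 cm

Lens 1: 1/d_i1 = 1/f₁ − 1/d_o1 = 1/(36.2) − 1/(220) = 0.02308, so d_i1 = 43.33 cm.
The intermediate image is 43.33 cm to the right of lens 1, which lies 10.83 cm to the right of lens 2 — a virtual object — so d_o2 = −10.83 cm.
Lens 2: 1/d_i2 = 1/f₂ − 1/d_o2 = 1/(35.0) − 1/(-10.83) = 0.1209, so d_i2 = 8.27 cm.
The final image is real, 8.27 cm to the right of lens 2 (overall magnification ≈ -0.15).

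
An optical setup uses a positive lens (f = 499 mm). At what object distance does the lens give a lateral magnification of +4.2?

m = −d_i/d_o ⇒ d_i = −m·d_o.
1/f = 1/d_o + 1/d_i = 1/d_o − 1/(m·d_o) = (1 − 1/m)/d_o, so d_o = f(1 − 1/m) = (499.0)(1 − 1/(+4.2)) = 380 mm.

380 mm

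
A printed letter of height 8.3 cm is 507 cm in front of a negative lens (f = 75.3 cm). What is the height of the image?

1.07 cm

For a negative lens, f = -75.3 cm.
1/d_i = 1/f − 1/d_o = 1/(-75.30) − 1/(507) = -0.01525, so d_i = -65.56 cm.
m = −d_i/d_o = +0.1293.
|h_i| = |m|·h_o = 0.1293 × 8.3 = 1.07 cm. The image is virtual, upright and reduced, on the same side as the object.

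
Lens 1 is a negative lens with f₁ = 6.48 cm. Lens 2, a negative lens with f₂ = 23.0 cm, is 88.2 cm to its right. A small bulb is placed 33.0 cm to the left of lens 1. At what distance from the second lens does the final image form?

18.5 cm

Lens 1 is diverging, so f₁ = −6.48 cm.
Lens 1: 1/d_i1 = 1/f₁ − 1/d_o1 = 1/(-6.48) − 1/(33.0) = -0.1846, so d_i1 = -5.416 cm.
The intermediate image is 5.416 cm to the left of lens 1 (virtual), which is 88.2 − (-5.416) = 93.62 cm to the left of lens 2, so d_o2 = +93.62 cm.
Lens 2 is diverging, so f₂ = −23.0 cm.
Lens 2: 1/d_i2 = 1/f₂ − 1/d_o2 = 1/(-23.0) − 1/(93.62) = -0.05416, so d_i2 = -18.5 cm.
The final image is virtual, 18.5 cm to the left of lens 2 (overall magnification ≈ 0.032).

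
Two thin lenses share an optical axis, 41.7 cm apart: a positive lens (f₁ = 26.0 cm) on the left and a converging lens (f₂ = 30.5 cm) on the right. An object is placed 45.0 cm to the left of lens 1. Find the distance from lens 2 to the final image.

12.0 cm

Lens 1: 1/d_i1 = 1/f₁ − 1/d_o1 = 1/(26.0) − 1/(45.0) = 0.01624, so d_i1 = 61.58 cm.
The intermediate image is 61.58 cm to the right of lens 1, which lies 19.88 cm to the right of lens 2 — a virtual object — so d_o2 = −19.88 cm.
Lens 2: 1/d_i2 = 1/f₂ − 1/d_o2 = 1/(30.5) − 1/(-19.88) = 0.08309, so d_i2 = 12.0 cm.
The final image is real, 12.0 cm to the right of lens 2 (overall magnification ≈ -0.83).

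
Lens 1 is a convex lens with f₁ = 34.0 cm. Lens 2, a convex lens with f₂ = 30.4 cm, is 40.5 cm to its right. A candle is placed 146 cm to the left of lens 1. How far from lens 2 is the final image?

3.39 cm

Lens 1: 1/d_i1 = 1/f₁ − 1/d_o1 = 1/(34.0) − 1/(146) = 0.02256, so d_i1 = 44.32 cm.
The intermediate image is 44.32 cm to the right of lens 1, which lies 3.820 cm to the right of lens 2 — a virtual object — so d_o2 = −3.820 cm.
Lens 2: 1/d_i2 = 1/f₂ − 1/d_o2 = 1/(30.4) − 1/(-3.820) = 0.2947, so d_i2 = 3.39 cm.
The final image is real, 3.39 cm to the right of lens 2 (overall magnification ≈ -0.27).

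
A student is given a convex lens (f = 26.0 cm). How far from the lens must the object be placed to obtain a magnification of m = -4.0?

m = −d_i/d_o ⇒ d_i = −m·d_o.
1/f = 1/d_o + 1/d_i = 1/d_o − 1/(m·d_o) = (1 − 1/m)/d_o, so d_o = f(1 − 1/m) = (26.00)(1 − 1/(-4.0)) = 32.5 cm.

32.5 cm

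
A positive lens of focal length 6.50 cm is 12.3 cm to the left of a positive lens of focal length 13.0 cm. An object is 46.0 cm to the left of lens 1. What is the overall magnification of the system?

m = -0.259

Lens 1: 1/d_i1 = 1/(6.50) − 1/(46.0) = 0.1321, so d_i1 = 7.570 cm; m₁ = −d_i1/d_o1 = -0.1646.
d_o2 = 12.3 − (7.570) = 4.730 cm.
Lens 2: 1/d_i2 = 1/(13.0) − 1/(4.730) = -0.1345, so d_i2 = -7.435 cm; m₂ = −d_i2/d_o2 = +1.572.
m = m₁·m₂ = (-0.1646)(+1.572) = -0.259.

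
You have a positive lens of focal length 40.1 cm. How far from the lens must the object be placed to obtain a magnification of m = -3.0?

m = −d_i/d_o ⇒ d_i = −m·d_o.
1/f = 1/d_o + 1/d_i = 1/d_o − 1/(m·d_o) = (1 − 1/m)/d_o, so d_o = f(1 − 1/m) = (40.10)(1 − 1/(-3.0)) = 53.5 cm.

53.5 cm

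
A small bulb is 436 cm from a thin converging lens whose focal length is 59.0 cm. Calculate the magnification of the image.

m = -0.156

1/d_i = 1/f − 1/d_o = 1/(59.00) − 1/(436) = 0.01466, so d_i = 68.23 cm.
m = −d_i/d_o = −(68.23)/(436) = -0.156.
The image is real, inverted and reduced, on the far side of the lens.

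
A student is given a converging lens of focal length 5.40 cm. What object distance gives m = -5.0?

6.48 cm

m = −d_i/d_o ⇒ d_i = −m·d_o.
1/f = 1/d_o + 1/d_i = 1/d_o − 1/(m·d_o) = (1 − 1/m)/d_o, so d_o = f(1 − 1/m) = (5.400)(1 − 1/(-5.0)) = 6.48 cm.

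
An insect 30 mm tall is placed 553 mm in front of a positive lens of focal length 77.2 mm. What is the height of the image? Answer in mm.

4.87 mm

1/d_i = 1/f − 1/d_o = 1/(77.20) − 1/(553) = 0.01115, so d_i = 89.73 mm.
m = −d_i/d_o = -0.1623.
|h_i| = |m|·h_o = 0.1623 × 30 = 4.87 mm. The image is real, inverted and reduced, on the far side of the lens.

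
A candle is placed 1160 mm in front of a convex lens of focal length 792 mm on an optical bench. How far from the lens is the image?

2500 mm

Thin-lens equation: 1/s_i = 1/f − 1/s_o = 1/(792.0) − 1/(1160) = 0.001263 − 0.0008621 = 0.0004006, so s_i = 2500 mm.
The image is real, inverted and enlarged, on the far side of the lens.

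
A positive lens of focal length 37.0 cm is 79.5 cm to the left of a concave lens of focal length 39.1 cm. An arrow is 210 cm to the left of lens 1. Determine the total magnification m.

Lens 1: 1/d_i1 = 1/(37.0) − 1/(210) = 0.02227, so d_i1 = 44.91 cm; m₁ = −d_i1/d_o1 = -0.2139.
d_o2 = 79.5 − (44.91) = 34.59 cm.
f₂ = −39.1 cm (diverging).
Lens 2: 1/d_i2 = 1/(-39.1) − 1/(34.59) = -0.05449, so d_i2 = -18.35 cm; m₂ = −d_i2/d_o2 = +0.5306.
m = m₁·m₂ = (-0.2139)(+0.5306) = -0.113.

m = -0.113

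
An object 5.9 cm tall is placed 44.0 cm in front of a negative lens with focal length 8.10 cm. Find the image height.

For a negative lens, f = -8.10 cm.
1/d_i = 1/f − 1/d_o = 1/(-8.100) − 1/(44.0) = -0.1462, so d_i = -6.841 cm.
m = −d_i/d_o = +0.1555.
|h_i| = |m|·h_o = 0.1555 × 5.9 = 0.917 cm. The image is virtual, upright and reduced, on the same side as the object.

0.917 cm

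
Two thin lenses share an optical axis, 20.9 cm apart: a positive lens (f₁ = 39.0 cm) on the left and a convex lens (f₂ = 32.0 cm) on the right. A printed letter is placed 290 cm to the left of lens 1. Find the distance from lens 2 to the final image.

13.8 cm

Lens 1: 1/d_i1 = 1/f₁ − 1/d_o1 = 1/(39.0) − 1/(290) = 0.02219, so d_i1 = 45.06 cm.
The intermediate image is 45.06 cm to the right of lens 1, which lies 24.16 cm to the right of lens 2 — a virtual object — so d_o2 = −24.16 cm.
Lens 2: 1/d_i2 = 1/f₂ − 1/d_o2 = 1/(32.0) − 1/(-24.16) = 0.07264, so d_i2 = 13.8 cm.
The final image is real, 13.8 cm to the right of lens 2 (overall magnification ≈ -0.089).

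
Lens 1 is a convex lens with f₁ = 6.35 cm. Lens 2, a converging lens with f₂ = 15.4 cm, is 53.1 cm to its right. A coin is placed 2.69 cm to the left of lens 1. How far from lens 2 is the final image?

21.0 cm

Lens 1: 1/d_i1 = 1/f₁ − 1/d_o1 = 1/(6.35) − 1/(2.69) = -0.2143, so d_i1 = -4.667 cm.
The intermediate image is 4.667 cm to the left of lens 1 (virtual), which is 53.1 − (-4.667) = 57.77 cm to the left of lens 2, so d_o2 = +57.77 cm.
Lens 2: 1/d_i2 = 1/f₂ − 1/d_o2 = 1/(15.4) − 1/(57.77) = 0.04763, so d_i2 = 21.0 cm.
The final image is real, 21.0 cm to the right of lens 2 (overall magnification ≈ -0.63).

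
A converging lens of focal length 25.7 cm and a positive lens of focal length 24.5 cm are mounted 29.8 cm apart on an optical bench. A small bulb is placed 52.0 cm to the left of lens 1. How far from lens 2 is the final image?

Lens 1: 1/d_i1 = 1/f₁ − 1/d_o1 = 1/(25.7) − 1/(52.0) = 0.01968, so d_i1 = 50.81 cm.
The intermediate image is 50.81 cm to the right of lens 1, which lies 21.01 cm to the right of lens 2 — a virtual object — so d_o2 = −21.01 cm.
Lens 2: 1/d_i2 = 1/f₂ − 1/d_o2 = 1/(24.5) − 1/(-21.01) = 0.08841, so d_i2 = 11.3 cm.
The final image is real, 11.3 cm to the right of lens 2 (overall magnification ≈ -0.53).

11.3 cm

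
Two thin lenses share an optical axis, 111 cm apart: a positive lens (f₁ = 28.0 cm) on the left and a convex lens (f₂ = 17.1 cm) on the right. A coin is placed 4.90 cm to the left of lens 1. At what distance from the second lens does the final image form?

20.0 cm

Lens 1: 1/d_i1 = 1/f₁ − 1/d_o1 = 1/(28.0) − 1/(4.90) = -0.1684, so d_i1 = -5.939 cm.
The intermediate image is 5.939 cm to the left of lens 1 (virtual), which is 111 − (-5.939) = 116.9 cm to the left of lens 2, so d_o2 = +116.9 cm.
Lens 2: 1/d_i2 = 1/f₂ − 1/d_o2 = 1/(17.1) − 1/(116.9) = 0.04993, so d_i2 = 20.0 cm.
The final image is real, 20.0 cm to the right of lens 2 (overall magnification ≈ -0.21).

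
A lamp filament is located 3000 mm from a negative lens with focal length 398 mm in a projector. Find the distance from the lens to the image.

For a negative lens, f = -398 mm.
Lens equation: 1/s_i = 1/f − 1/s_o = 1/(-398.0) − 1/(3000) = -0.002513 − 0.0003333 = -0.002846, so s_i = -351 mm.
The image is virtual, upright and reduced, on the same side as the object.

351 mm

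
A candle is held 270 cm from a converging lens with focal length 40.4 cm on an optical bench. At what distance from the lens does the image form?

Lens equation: 1/v = 1/f − 1/u = 1/(40.40) − 1/(270) = 0.02475 − 0.003704 = 0.02105, so v = 47.5 cm.
The image is real, inverted and reduced, on the far side of the lens.

47.5 cm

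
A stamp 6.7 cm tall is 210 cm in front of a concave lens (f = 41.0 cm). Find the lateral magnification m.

For a concave lens, f = -41.0 cm.
1/d_i = 1/f − 1/d_o = 1/(-41.00) − 1/(210) = -0.02915, so d_i = -34.30 cm.
m = −d_i/d_o = −(-34.30)/(210) = +0.163.
The image is virtual, upright and reduced, on the same side as the object.

m = +0.163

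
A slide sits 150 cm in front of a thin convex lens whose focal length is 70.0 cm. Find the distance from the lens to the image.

131 cm

Thin-lens equation: 1/q = 1/f − 1/p = 1/(70.00) − 1/(150) = 0.01429 − 0.006667 = 0.007619, so q = 131 cm.
The image is real, inverted and reduced, on the far side of the lens.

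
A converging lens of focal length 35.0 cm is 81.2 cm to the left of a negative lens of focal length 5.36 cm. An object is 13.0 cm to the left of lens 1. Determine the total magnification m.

m = +0.0795

Lens 1: 1/d_i1 = 1/(35.0) − 1/(13.0) = -0.04835, so d_i1 = -20.68 cm; m₁ = −d_i1/d_o1 = +1.591.
d_o2 = 81.2 − (-20.68) = 101.9 cm.
f₂ = −5.36 cm (diverging).
Lens 2: 1/d_i2 = 1/(-5.36) − 1/(101.9) = -0.1964, so d_i2 = -5.092 cm; m₂ = −d_i2/d_o2 = +0.04997.
m = m₁·m₂ = (+1.591)(+0.04997) = +0.0795.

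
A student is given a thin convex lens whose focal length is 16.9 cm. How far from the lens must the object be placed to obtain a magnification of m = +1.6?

m = −d_i/d_o ⇒ d_i = −m·d_o.
1/f = 1/d_o + 1/d_i = 1/d_o − 1/(m·d_o) = (1 − 1/m)/d_o, so d_o = f(1 − 1/m) = (16.90)(1 − 1/(+1.6)) = 6.34 cm.

6.34 cm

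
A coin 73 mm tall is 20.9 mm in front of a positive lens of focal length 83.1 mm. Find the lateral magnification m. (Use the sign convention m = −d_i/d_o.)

1/d_i = 1/f − 1/d_o = 1/(83.10) − 1/(20.9) = -0.03581, so d_i = -27.92 mm.
m = −d_i/d_o = −(-27.92)/(20.9) = +1.34.
The image is virtual, upright and enlarged, on the same side as the object.

m = +1.34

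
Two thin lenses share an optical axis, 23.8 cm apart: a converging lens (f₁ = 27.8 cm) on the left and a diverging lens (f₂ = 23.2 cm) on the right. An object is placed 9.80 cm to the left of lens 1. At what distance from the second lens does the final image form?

Lens 1: 1/d_i1 = 1/f₁ − 1/d_o1 = 1/(27.8) − 1/(9.80) = -0.06607, so d_i1 = -15.14 cm.
The intermediate image is 15.14 cm to the left of lens 1 (virtual), which is 23.8 − (-15.14) = 38.94 cm to the left of lens 2, so d_o2 = +38.94 cm.
Lens 2 is diverging, so f₂ = −23.2 cm.
Lens 2: 1/d_i2 = 1/f₂ − 1/d_o2 = 1/(-23.2) − 1/(38.94) = -0.06878, so d_i2 = -14.5 cm.
The final image is virtual, 14.5 cm to the left of lens 2 (overall magnification ≈ 0.58).

14.5 cm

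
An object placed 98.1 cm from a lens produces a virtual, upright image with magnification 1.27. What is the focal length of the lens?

f = 461 cm (converging)

m = −d_i/d_o ⇒ d_i = −m·d_o = −(+1.27)·(98.1) = -124.6 cm.
1/f = 1/d_o + 1/d_i = 1/(98.1) + 1/(-124.6) = 0.002168, so f = 461 cm.
Since f is positive, the lens is converging.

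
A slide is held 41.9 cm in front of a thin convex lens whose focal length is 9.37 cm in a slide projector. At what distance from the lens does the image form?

12.1 cm

Thin-lens equation: 1/d_i = 1/f − 1/d_o = 1/(9.370) − 1/(41.9) = 0.1067 − 0.02387 = 0.08286, so d_i = 12.1 cm.
The image is real, inverted and reduced, on the far side of the lens.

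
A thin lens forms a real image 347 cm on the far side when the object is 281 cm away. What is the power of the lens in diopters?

P = +0.644 D

d_i = +347 cm.
1/f = 1/d_o + 1/d_i = 1/(281) + 1/(347) = 0.006441 cm⁻¹.
f = 155.3 cm = 1.553 m, so P = 1/f = +0.644 D.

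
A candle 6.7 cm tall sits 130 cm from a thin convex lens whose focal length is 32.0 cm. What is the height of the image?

1/d_i = 1/f − 1/d_o = 1/(32.00) − 1/(130) = 0.02356, so d_i = 42.45 cm.
m = −d_i/d_o = -0.3265.
|h_i| = |m|·h_o = 0.3265 × 6.7 = 2.19 cm. The image is real, inverted and reduced, on the far side of the lens.

2.19 cm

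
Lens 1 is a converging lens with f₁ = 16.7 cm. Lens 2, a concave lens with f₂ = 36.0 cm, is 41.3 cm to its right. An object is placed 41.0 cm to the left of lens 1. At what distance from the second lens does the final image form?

9.62 cm

Lens 1: 1/d_i1 = 1/f₁ − 1/d_o1 = 1/(16.7) − 1/(41.0) = 0.03549, so d_i1 = 28.18 cm.
The intermediate image is 28.18 cm to the right of lens 1, which is 41.3 − (28.18) = 13.12 cm to the left of lens 2, so d_o2 = +13.12 cm.
Lens 2 is diverging, so f₂ = −36.0 cm.
Lens 2: 1/d_i2 = 1/f₂ − 1/d_o2 = 1/(-36.0) − 1/(13.12) = -0.1040, so d_i2 = -9.62 cm.
The final image is virtual, 9.62 cm to the left of lens 2 (overall magnification ≈ -0.50).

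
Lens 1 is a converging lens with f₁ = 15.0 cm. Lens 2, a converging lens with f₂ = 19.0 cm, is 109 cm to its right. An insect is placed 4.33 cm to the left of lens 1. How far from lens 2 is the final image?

22.8 cm

Lens 1: 1/d_i1 = 1/f₁ − 1/d_o1 = 1/(15.0) − 1/(4.33) = -0.1643, so d_i1 = -6.087 cm.
The intermediate image is 6.087 cm to the left of lens 1 (virtual), which is 109 − (-6.087) = 115.1 cm to the left of lens 2, so d_o2 = +115.1 cm.
Lens 2: 1/d_i2 = 1/f₂ − 1/d_o2 = 1/(19.0) − 1/(115.1) = 0.04394, so d_i2 = 22.8 cm.
The final image is real, 22.8 cm to the right of lens 2 (overall magnification ≈ -0.28).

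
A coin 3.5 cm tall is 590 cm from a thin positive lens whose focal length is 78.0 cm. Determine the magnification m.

m = -0.152

1/d_i = 1/f − 1/d_o = 1/(78.00) − 1/(590) = 0.01113, so d_i = 89.88 cm.
m = −d_i/d_o = −(89.88)/(590) = -0.152.
The image is real, inverted and reduced, on the far side of the lens.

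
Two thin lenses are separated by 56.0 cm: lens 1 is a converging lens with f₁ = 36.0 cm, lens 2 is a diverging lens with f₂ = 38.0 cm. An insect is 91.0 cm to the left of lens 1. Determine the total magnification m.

Lens 1: 1/d_i1 = 1/(36.0) − 1/(91.0) = 0.01679, so d_i1 = 59.56 cm; m₁ = −d_i1/d_o1 = -0.6545.
d_o2 = 56.0 − (59.56) = -3.560 cm (virtual object).
f₂ = −38.0 cm (diverging).
Lens 2: 1/d_i2 = 1/(-38.0) − 1/(-3.560) = 0.2546, so d_i2 = 3.928 cm; m₂ = −d_i2/d_o2 = +1.103.
m = m₁·m₂ = (-0.6545)(+1.103) = -0.722.

m = -0.722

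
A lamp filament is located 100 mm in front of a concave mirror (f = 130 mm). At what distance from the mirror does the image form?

Mirror equation: 1/d_i = 1/f − 1/d_o = 1/(130.0) − 1/(100) = 0.007692 − 0.01000 = -0.002308, so d_i = -433 mm.
The image is virtual, upright and enlarged, behind the mirror.

433 mm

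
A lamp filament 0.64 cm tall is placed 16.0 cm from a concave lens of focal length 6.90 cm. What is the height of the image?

0.193 cm

For a concave lens, f = -6.90 cm.
1/d_i = 1/f − 1/d_o = 1/(-6.900) − 1/(16.0) = -0.2074, so d_i = -4.821 cm.
m = −d_i/d_o = +0.3013.
|h_i| = |m|·h_o = 0.3013 × 0.64 = 0.193 cm. The image is virtual, upright and reduced, on the same side as the object.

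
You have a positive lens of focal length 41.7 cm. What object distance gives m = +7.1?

35.8 cm

m = −d_i/d_o ⇒ d_i = −m·d_o.
1/f = 1/d_o + 1/d_i = 1/d_o − 1/(m·d_o) = (1 − 1/m)/d_o, so d_o = f(1 − 1/m) = (41.70)(1 − 1/(+7.1)) = 35.8 cm.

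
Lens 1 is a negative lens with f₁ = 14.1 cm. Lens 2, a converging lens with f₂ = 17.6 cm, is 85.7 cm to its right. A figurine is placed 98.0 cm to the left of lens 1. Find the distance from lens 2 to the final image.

Lens 1 is diverging, so f₁ = −14.1 cm.
Lens 1: 1/d_i1 = 1/f₁ − 1/d_o1 = 1/(-14.1) − 1/(98.0) = -0.08113, so d_i1 = -12.33 cm.
The intermediate image is 12.33 cm to the left of lens 1 (virtual), which is 85.7 − (-12.33) = 98.03 cm to the left of lens 2, so d_o2 = +98.03 cm.
Lens 2: 1/d_i2 = 1/f₂ − 1/d_o2 = 1/(17.6) − 1/(98.03) = 0.04662, so d_i2 = 21.5 cm.
The final image is real, 21.5 cm to the right of lens 2 (overall magnification ≈ -0.028).

21.5 cm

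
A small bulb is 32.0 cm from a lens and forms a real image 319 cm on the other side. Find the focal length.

f = 29.1 cm (converging)

Real image ⇒ d_i = +319 cm.
1/f = 1/d_o + 1/d_i = 1/(32.0) + 1/(319) = 0.03438, so f = 29.1 cm.
Since f is positive, the lens is converging.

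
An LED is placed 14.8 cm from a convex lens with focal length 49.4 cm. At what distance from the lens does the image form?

Thin-lens equation: 1/q = 1/f − 1/p = 1/(49.40) − 1/(14.8) = 0.02024 − 0.06757 = -0.04732, so q = -21.1 cm.
The image is virtual, upright and enlarged, on the same side as the object.

21.1 cm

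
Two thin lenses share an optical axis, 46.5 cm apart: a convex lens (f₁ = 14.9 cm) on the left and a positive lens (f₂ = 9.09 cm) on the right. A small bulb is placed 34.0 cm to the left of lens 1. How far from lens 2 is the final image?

Lens 1: 1/d_i1 = 1/f₁ − 1/d_o1 = 1/(14.9) − 1/(34.0) = 0.03770, so d_i1 = 26.52 cm.
The intermediate image is 26.52 cm to the right of lens 1, which is 46.5 − (26.52) = 19.98 cm to the left of lens 2, so d_o2 = +19.98 cm.
Lens 2: 1/d_i2 = 1/f₂ − 1/d_o2 = 1/(9.09) − 1/(19.98) = 0.05996, so d_i2 = 16.7 cm.
The final image is real, 16.7 cm to the right of lens 2 (overall magnification ≈ 0.65).

16.7 cm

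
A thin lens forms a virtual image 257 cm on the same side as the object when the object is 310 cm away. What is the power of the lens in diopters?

Virtual image ⇒ d_i = −257 cm.
1/f = 1/d_o + 1/d_i = 1/(310) + 1/(-257) = -0.0006652 cm⁻¹.
f = -1503 cm = -15.03 m, so P = 1/f = -0.0665 D.

P = -0.0665 D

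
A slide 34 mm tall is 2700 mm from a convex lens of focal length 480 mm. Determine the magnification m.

1/d_i = 1/f − 1/d_o = 1/(480.0) − 1/(2700) = 0.001713, so d_i = 583.8 mm.
m = −d_i/d_o = −(583.8)/(2700) = -0.216.
The image is real, inverted and reduced, on the far side of the lens.

m = -0.216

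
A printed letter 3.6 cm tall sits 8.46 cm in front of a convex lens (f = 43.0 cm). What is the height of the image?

4.48 cm

1/d_i = 1/f − 1/d_o = 1/(43.00) − 1/(8.46) = -0.09495, so d_i = -10.53 cm.
m = −d_i/d_o = +1.245.
|h_i| = |m|·h_o = 1.245 × 3.6 = 4.48 cm. The image is virtual, upright and enlarged, on the same side as the object.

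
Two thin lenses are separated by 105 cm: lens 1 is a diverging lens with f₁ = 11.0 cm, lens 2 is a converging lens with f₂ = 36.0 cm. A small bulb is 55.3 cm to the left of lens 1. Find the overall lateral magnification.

f₁ = −11.0 cm (diverging).
Lens 1: 1/d_i1 = 1/(-11.0) − 1/(55.3) = -0.1090, so d_i1 = -9.175 cm; m₁ = −d_i1/d_o1 = +0.1659.
d_o2 = 105 − (-9.175) = 114.2 cm.
Lens 2: 1/d_i2 = 1/(36.0) − 1/(114.2) = 0.01902, so d_i2 = 52.57 cm; m₂ = −d_i2/d_o2 = -0.4604.
m = m₁·m₂ = (+0.1659)(-0.4604) = -0.0764.

m = -0.0764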